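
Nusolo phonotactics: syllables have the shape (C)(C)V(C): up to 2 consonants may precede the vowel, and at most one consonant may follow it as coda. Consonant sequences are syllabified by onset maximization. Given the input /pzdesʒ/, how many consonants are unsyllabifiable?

The consonants /p/, /ʒ/ cannot be parsed into a legal (C)(C)V(C) syllable (at most one coda consonant is licensed; onsets may contain at most 2 consonants).

2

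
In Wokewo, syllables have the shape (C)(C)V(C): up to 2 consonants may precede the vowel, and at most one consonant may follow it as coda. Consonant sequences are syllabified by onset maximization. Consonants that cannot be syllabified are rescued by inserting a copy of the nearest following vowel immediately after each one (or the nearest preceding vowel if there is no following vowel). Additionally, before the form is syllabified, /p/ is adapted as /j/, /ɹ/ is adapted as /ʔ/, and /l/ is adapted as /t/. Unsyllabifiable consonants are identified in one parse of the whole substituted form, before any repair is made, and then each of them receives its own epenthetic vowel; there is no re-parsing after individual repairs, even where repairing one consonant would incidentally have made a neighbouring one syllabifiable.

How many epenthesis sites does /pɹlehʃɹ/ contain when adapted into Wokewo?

3

After substitution the input is /jʔtehʃʔ/.
The unsyllabifiable consonants are /j/, /ʃ/, /ʔ/; each receives one epenthetic vowel.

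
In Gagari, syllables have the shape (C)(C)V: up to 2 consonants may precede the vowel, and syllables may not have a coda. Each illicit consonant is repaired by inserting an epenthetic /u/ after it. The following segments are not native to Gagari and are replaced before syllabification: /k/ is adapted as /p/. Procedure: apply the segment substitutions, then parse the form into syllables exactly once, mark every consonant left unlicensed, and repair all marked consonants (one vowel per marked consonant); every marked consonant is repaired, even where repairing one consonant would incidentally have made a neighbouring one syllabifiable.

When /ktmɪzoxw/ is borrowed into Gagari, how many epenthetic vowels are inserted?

After substitution the input is /ptmɪzoxw/.
The unsyllabifiable consonants are /p/, /x/, /w/; each receives one epenthetic vowel.

3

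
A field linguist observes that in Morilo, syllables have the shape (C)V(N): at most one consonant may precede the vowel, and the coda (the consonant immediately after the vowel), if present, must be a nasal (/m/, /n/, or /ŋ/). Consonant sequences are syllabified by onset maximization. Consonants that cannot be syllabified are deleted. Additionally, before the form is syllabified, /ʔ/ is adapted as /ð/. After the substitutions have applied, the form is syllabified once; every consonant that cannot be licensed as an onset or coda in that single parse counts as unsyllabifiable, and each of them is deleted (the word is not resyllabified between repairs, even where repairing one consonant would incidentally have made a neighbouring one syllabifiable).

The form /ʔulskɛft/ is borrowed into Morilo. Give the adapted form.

ðukɛ

Substitution: /ʔ/ → /ð/, giving /ðulskɛft/.
Syllabifying with onset maximization leaves /l/, /s/, /f/, /t/ stranded (only a nasal (/m/, /n/, or /ŋ/) is licensed in coda position; onsets are limited to one consonant).
Deleting the stranded consonants removes /l/, /s/, /f/, /t/.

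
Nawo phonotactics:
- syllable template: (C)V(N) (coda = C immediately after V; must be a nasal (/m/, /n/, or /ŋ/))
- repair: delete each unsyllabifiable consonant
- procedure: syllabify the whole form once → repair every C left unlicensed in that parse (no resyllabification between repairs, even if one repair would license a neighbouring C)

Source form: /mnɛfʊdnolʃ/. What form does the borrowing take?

Syllabifying with onset maximization leaves /m/, /d/, /l/, /ʃ/ stranded (only a nasal (/m/, /n/, or /ŋ/) is licensed in coda position; onsets are limited to one consonant).
Deleting the stranded consonants removes /m/, /d/, /l/, /ʃ/.

nɛfʊno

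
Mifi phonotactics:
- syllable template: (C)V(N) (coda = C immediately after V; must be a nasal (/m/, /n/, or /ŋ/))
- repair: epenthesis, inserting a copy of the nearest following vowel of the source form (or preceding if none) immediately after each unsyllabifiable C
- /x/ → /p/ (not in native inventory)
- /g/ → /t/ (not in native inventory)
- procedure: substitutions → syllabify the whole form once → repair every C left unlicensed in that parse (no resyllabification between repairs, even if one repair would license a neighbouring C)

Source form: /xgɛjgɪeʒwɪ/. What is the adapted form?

pɛtɛjɪtɪeʒɪwɪ

Substitution: /x/ → /p/, /g/ → /t/, giving /ptɛjtɪeʒwɪ/.
Syllabifying with onset maximization leaves /p/, /j/, /ʒ/ stranded (only a nasal (/m/, /n/, or /ŋ/) is licensed in coda position; onsets are limited to one consonant).
Epenthesis after each stranded consonant: /p/ → /pɛ/, /j/ → /jɪ/, /ʒ/ → /ʒɪ/.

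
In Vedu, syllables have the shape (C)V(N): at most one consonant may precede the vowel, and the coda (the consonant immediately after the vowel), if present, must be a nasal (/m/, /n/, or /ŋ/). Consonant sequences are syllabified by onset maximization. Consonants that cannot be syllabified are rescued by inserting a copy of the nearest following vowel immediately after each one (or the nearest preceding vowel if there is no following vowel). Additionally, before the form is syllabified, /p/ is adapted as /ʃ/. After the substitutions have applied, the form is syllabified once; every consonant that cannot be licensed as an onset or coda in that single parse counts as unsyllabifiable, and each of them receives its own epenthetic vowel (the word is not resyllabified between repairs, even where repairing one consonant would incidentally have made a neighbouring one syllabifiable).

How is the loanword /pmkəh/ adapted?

Substitution: /p/ → /ʃ/, giving /ʃmkəh/.
Under (C)V(N), the unsyllabifiable consonants are /ʃ/, /m/, /h/ (only a nasal (/m/, /n/, or /ŋ/) is licensed in coda position; onsets are limited to one consonant).
Epenthesis after each stranded consonant: /ʃ/ → /ʃə/, /m/ → /mə/, /h/ → /hə/.

ʃəməkəhə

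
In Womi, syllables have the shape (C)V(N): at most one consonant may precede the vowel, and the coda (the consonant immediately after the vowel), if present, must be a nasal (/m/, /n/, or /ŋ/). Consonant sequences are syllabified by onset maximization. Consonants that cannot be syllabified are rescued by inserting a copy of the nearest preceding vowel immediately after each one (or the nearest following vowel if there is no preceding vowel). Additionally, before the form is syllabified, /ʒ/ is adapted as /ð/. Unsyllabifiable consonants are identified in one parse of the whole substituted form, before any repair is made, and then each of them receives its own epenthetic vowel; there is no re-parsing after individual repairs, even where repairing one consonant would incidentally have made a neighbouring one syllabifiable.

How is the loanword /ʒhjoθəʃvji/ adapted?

Substitution: /ʒ/ → /ð/, giving /ðhjoθəʃvji/.
The consonants /ð/, /h/, /ʃ/, /v/ cannot be parsed into a legal (C)V(N) syllable (only a nasal (/m/, /n/, or /ŋ/) is licensed in coda position; onsets are limited to one consonant).
Epenthesis after each stranded consonant: /ð/ → /ðo/, /h/ → /ho/, /ʃ/ → /ʃə/, /v/ → /və/.

ðohojoθəʃəvəji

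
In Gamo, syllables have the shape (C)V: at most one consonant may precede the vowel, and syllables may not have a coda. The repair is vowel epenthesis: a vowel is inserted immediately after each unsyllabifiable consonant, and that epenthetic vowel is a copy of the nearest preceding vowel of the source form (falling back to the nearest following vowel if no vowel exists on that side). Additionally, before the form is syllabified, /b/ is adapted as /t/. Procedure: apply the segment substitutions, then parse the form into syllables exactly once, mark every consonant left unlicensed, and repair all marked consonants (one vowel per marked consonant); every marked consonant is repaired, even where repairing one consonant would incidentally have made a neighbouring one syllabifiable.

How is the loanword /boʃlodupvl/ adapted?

toʃolodupuvulu

Substitution: /b/ → /t/, giving /toʃlodupvl/.
The consonants /ʃ/, /p/, /v/, /l/ cannot be parsed into a legal (C)V syllable (no codas are permitted; onsets are limited to one consonant).
Each unlicensed consonant becomes the onset of a new syllable: /ʃ/ → /ʃo/, /p/ → /pu/, /v/ → /vu/, /l/ → /lu/.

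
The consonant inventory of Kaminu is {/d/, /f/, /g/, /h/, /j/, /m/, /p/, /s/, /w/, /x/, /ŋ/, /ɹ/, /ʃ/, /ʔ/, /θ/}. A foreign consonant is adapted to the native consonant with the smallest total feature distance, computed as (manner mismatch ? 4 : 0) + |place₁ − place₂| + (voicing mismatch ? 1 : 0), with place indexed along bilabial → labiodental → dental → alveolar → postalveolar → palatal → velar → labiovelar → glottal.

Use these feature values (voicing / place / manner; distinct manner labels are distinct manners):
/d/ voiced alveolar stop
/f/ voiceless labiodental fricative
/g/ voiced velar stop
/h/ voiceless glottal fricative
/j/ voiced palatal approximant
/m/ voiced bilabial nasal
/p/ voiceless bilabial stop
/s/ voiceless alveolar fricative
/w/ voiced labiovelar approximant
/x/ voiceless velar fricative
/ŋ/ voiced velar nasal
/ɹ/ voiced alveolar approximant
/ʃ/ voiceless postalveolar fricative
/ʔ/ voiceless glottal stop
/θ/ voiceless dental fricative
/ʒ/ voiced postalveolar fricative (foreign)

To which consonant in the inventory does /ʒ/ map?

ʃ

/ʃ/ is closest: same manner (fricative), place distance 0 (postalveolar→postalveolar), voicing differs (+1); total 1. Next closest is /s/ at distance 2.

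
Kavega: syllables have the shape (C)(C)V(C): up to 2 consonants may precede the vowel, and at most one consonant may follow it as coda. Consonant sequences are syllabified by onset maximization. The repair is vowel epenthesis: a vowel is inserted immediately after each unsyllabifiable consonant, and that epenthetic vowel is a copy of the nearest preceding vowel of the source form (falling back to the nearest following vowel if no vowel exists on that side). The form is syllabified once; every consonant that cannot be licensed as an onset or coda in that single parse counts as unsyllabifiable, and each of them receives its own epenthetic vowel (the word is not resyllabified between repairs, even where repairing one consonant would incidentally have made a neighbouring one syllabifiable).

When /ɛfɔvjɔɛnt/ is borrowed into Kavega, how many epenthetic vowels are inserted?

1

The unsyllabifiable consonants are /t/; each receives one epenthetic vowel.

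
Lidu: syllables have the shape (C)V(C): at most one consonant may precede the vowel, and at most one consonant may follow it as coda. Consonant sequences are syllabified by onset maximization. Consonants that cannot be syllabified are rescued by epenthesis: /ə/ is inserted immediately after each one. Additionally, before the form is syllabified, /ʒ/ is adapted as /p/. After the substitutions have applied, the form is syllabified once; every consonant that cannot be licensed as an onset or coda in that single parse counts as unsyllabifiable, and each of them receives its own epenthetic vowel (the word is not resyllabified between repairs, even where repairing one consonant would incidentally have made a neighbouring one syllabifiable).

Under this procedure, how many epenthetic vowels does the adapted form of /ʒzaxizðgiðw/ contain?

After substitution the input is /pzaxizðgiðw/.
The unsyllabifiable consonants are /p/, /ð/, /w/; each receives one epenthetic vowel.

3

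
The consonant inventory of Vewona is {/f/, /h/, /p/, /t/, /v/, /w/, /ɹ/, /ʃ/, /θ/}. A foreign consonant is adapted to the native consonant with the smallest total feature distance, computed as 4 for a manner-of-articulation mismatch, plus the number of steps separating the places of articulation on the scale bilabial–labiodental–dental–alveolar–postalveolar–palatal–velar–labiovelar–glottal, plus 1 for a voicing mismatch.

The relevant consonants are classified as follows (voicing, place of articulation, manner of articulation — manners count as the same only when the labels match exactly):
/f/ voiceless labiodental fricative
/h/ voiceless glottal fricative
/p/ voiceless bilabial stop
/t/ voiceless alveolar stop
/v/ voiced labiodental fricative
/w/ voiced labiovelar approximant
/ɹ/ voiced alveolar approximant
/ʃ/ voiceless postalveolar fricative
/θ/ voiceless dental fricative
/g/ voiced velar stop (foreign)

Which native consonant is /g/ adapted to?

t

/t/ is closest: same manner (stop), place distance 3 (velar→alveolar), voicing differs (+1); total 4. Next closest is /w/ at distance 5.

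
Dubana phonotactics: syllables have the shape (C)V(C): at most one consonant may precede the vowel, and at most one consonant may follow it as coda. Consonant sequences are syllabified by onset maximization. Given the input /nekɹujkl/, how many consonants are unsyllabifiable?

2

Under (C)V(C), the unsyllabifiable consonants are /k/, /l/ (at most one coda consonant is licensed; onsets are limited to one consonant).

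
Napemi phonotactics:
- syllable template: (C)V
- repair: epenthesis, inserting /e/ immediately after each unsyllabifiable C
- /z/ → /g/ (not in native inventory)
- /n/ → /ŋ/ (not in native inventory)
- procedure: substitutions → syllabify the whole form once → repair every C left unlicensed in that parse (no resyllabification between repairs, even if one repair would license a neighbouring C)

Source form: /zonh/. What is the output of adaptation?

goŋehe

Substitution: /z/ → /g/, /n/ → /ŋ/, giving /goŋh/.
Under (C)V, the unsyllabifiable consonants are /ŋ/, /h/ (no codas are permitted; onsets are limited to one consonant).
Epenthesis after each stranded consonant: /ŋ/ → /ŋe/, /h/ → /he/.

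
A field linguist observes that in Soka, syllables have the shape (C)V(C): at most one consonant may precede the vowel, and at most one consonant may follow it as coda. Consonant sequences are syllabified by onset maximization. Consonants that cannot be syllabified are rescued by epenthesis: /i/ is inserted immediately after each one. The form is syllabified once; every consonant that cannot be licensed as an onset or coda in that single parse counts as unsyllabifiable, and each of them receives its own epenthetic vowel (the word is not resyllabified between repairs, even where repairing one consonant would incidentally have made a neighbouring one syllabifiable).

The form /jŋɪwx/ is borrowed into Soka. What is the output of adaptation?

Under (C)V(C), the unsyllabifiable consonants are /j/, /x/ (at most one coda consonant is licensed; onsets are limited to one consonant).
Each unlicensed consonant becomes the onset of a new syllable: /j/ → /ji/, /x/ → /xi/.

jiŋɪwxi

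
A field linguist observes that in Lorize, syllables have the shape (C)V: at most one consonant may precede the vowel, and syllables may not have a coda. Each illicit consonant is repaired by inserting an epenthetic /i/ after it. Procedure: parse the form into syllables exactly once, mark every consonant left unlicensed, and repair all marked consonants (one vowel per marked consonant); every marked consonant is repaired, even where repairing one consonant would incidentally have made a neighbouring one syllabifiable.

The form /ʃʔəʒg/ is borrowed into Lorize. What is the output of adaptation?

ʃiʔəʒigi

Syllabifying with onset maximization leaves /ʃ/, /ʒ/, /g/ stranded (no codas are permitted; onsets are limited to one consonant).
Inserting the epenthetic vowel yields /ʃ/ → /ʃi/, /ʒ/ → /ʒi/, /g/ → /gi/.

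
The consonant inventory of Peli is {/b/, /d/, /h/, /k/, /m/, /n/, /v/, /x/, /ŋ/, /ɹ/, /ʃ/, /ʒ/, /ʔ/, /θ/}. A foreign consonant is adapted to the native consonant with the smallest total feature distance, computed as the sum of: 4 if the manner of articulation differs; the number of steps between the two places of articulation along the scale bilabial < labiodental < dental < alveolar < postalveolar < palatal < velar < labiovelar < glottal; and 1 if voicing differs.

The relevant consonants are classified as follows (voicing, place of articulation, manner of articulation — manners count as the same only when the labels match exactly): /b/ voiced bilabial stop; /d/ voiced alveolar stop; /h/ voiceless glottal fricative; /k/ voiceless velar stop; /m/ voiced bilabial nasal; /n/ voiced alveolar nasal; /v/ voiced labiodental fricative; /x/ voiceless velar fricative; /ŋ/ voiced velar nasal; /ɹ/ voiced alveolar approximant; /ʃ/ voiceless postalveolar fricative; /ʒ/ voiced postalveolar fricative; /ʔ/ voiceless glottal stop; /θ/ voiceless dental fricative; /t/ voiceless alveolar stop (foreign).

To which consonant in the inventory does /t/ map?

/d/ is closest: same manner (stop), place distance 0 (alveolar→alveolar), voicing differs (+1); total 1. Next closest is /k/ at distance 3.

d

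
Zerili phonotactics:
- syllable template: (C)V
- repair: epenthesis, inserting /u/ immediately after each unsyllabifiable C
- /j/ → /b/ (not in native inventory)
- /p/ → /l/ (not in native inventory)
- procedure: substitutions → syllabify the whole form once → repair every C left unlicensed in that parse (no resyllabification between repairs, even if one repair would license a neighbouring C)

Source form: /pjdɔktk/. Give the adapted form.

Substitution: /p/ → /l/, /j/ → /b/, giving /lbdɔktk/.
The consonants /l/, /b/, /k/, /t/, /k/ cannot be parsed into a legal (C)V syllable (no codas are permitted; onsets are limited to one consonant).
Epenthesis after each stranded consonant: /l/ → /lu/, /b/ → /bu/, /k/ → /ku/, /t/ → /tu/, /k/ → /ku/.

lubudɔkutuku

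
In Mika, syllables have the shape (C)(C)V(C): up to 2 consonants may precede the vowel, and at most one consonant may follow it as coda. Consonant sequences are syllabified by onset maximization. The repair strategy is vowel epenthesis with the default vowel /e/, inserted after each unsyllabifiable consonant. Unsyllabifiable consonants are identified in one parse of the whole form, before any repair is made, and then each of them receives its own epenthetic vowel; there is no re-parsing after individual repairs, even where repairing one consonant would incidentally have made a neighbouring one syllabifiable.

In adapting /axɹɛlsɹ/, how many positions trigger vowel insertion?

The unsyllabifiable consonants are /s/, /ɹ/; each receives one epenthetic vowel.

2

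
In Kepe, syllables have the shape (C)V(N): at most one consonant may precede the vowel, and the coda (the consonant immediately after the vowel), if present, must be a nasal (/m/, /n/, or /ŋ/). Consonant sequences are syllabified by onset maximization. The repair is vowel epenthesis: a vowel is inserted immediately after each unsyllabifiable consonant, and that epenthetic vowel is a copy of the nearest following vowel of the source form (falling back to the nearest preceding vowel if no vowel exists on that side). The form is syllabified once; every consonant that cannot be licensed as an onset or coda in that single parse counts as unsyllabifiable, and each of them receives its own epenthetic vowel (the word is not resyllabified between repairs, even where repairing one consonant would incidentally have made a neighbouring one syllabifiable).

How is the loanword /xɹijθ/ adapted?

xiɹijiθi

Syllabifying with onset maximization leaves /x/, /j/, /θ/ stranded (only a nasal (/m/, /n/, or /ŋ/) is licensed in coda position; onsets are limited to one consonant).
Epenthesis after each stranded consonant: /x/ → /xi/, /j/ → /ji/, /θ/ → /θi/.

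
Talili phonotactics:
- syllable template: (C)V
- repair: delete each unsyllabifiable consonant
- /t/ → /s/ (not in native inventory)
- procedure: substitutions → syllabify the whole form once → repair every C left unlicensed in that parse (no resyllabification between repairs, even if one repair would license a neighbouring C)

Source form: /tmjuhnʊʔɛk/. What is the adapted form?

Substitution: /t/ → /s/, giving /smjuhnʊʔɛk/.
Syllabifying with onset maximization leaves /s/, /m/, /h/, /k/ stranded (no codas are permitted; onsets are limited to one consonant).
Deletion applies to /s/, /m/, /h/, /k/.

junʊʔɛ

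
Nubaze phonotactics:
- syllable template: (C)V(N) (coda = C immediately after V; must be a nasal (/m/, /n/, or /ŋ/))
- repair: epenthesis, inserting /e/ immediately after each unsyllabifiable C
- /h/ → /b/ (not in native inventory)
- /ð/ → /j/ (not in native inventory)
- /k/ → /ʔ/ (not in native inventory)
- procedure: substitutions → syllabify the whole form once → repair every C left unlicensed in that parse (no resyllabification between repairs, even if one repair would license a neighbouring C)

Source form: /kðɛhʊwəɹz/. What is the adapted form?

ʔejɛbʊwəɹeze

Substitution: /k/ → /ʔ/, /ð/ → /j/, /h/ → /b/, giving /ʔjɛbʊwəɹz/.
The consonants /ʔ/, /ɹ/, /z/ cannot be parsed into a legal (C)V(N) syllable (only a nasal (/m/, /n/, or /ŋ/) is licensed in coda position; onsets are limited to one consonant).
Each unlicensed consonant becomes the onset of a new syllable: /ʔ/ → /ʔe/, /ɹ/ → /ɹe/, /z/ → /ze/.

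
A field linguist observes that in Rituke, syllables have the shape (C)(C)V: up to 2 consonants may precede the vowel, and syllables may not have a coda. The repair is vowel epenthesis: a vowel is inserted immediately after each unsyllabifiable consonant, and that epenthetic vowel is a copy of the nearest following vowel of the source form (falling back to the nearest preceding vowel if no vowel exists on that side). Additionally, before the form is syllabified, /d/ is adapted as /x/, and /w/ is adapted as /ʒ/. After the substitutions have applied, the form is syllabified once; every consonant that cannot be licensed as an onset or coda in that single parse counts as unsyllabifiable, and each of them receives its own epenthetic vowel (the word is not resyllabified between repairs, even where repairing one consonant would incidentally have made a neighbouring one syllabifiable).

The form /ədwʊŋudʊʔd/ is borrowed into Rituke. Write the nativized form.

Substitution: /d/ → /x/, /w/ → /ʒ/, giving /əxʒʊŋuxʊʔx/.
Under (C)(C)V, the unsyllabifiable consonants are /ʔ/, /x/ (no codas are permitted; onsets may contain at most 2 consonants).
Each unlicensed consonant becomes the onset of a new syllable: /ʔ/ → /ʔʊ/, /x/ → /xʊ/.

əxʒʊŋuxʊʔʊxʊ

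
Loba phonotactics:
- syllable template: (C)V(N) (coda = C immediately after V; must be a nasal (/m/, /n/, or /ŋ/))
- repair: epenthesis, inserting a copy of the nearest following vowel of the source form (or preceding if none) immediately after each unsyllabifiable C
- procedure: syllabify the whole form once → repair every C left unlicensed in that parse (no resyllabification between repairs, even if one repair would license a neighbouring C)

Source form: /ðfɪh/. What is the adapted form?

Syllabifying with onset maximization leaves /ð/, /h/ stranded (only a nasal (/m/, /n/, or /ŋ/) is licensed in coda position; onsets are limited to one consonant).
Each unlicensed consonant becomes the onset of a new syllable: /ð/ → /ðɪ/, /h/ → /hɪ/.

ðɪfɪhɪ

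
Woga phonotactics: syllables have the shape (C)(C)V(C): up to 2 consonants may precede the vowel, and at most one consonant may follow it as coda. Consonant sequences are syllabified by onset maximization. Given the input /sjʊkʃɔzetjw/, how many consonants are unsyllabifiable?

The consonants /j/, /w/ cannot be parsed into a legal (C)(C)V(C) syllable (at most one coda consonant is licensed; onsets may contain at most 2 consonants).

2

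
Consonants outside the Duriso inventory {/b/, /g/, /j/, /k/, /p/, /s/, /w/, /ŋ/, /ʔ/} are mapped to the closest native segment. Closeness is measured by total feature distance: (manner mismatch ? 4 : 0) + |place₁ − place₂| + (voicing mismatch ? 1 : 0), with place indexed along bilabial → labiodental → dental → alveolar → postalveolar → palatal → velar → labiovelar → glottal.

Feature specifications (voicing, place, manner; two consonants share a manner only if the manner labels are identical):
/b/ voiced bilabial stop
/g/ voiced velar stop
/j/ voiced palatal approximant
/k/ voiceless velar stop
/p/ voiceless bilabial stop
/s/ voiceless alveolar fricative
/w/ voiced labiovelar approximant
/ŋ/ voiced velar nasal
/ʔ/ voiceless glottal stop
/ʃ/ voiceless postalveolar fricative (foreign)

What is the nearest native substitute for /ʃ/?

s

/s/ is closest: same manner (fricative), place distance 1 (postalveolar→alveolar), same voicing; total 1. Next closest is /j/ at distance 6.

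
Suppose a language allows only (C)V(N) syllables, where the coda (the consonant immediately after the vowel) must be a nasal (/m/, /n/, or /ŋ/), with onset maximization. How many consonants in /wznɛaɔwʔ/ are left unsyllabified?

4

Under (C)V(N), the unsyllabifiable consonants are /w/, /z/, /w/, /ʔ/ (only a nasal (/m/, /n/, or /ŋ/) is licensed in coda position; onsets are limited to one consonant).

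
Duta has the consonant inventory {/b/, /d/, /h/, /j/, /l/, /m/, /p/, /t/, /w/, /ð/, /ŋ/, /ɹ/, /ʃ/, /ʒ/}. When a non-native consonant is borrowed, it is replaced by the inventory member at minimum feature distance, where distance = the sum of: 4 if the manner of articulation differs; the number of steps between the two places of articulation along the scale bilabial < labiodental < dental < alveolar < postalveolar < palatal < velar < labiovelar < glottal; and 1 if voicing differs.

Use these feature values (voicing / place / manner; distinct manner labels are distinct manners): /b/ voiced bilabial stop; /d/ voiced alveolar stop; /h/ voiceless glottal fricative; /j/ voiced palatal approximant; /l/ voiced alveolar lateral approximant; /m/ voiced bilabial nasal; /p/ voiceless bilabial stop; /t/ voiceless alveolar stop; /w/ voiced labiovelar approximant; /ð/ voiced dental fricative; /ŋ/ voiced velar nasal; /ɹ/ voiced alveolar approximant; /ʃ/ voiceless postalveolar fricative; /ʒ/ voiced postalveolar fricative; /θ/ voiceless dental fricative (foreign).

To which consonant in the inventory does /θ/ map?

ð

/ð/ is closest: same manner (fricative), place distance 0 (dental→dental), voicing differs (+1); total 1. Next closest is /ʃ/ at distance 2.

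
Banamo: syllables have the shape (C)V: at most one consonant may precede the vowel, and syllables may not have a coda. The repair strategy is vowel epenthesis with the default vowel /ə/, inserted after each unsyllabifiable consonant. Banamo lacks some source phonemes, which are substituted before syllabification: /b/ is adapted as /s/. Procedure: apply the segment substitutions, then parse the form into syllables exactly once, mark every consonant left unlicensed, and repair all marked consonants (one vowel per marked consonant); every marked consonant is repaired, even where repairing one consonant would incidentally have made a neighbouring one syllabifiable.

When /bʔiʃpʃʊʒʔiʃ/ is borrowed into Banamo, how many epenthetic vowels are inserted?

5

After substitution the input is /sʔiʃpʃʊʒʔiʃ/.
The unsyllabifiable consonants are /s/, /ʃ/, /p/, /ʒ/, /ʃ/; each receives one epenthetic vowel.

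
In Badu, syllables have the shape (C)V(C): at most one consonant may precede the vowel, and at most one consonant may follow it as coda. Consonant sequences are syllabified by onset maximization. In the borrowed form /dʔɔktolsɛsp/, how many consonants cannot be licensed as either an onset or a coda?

2

Syllabifying with onset maximization leaves /d/, /p/ stranded (at most one coda consonant is licensed; onsets are limited to one consonant).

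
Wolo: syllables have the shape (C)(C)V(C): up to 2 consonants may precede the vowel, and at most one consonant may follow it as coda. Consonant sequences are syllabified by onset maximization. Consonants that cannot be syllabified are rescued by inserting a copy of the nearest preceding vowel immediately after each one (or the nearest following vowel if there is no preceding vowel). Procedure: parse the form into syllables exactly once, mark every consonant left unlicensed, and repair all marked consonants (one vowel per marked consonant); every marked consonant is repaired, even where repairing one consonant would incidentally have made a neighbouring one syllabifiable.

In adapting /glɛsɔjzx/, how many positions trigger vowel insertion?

The unsyllabifiable consonants are /z/, /x/; each receives one epenthetic vowel.

2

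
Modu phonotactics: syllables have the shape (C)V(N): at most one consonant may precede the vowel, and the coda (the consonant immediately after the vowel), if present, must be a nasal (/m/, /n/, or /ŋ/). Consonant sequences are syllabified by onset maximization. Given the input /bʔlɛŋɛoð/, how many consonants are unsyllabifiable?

3

Syllabifying with onset maximization leaves /b/, /ʔ/, /ð/ stranded (only a nasal (/m/, /n/, or /ŋ/) is licensed in coda position; onsets are limited to one consonant).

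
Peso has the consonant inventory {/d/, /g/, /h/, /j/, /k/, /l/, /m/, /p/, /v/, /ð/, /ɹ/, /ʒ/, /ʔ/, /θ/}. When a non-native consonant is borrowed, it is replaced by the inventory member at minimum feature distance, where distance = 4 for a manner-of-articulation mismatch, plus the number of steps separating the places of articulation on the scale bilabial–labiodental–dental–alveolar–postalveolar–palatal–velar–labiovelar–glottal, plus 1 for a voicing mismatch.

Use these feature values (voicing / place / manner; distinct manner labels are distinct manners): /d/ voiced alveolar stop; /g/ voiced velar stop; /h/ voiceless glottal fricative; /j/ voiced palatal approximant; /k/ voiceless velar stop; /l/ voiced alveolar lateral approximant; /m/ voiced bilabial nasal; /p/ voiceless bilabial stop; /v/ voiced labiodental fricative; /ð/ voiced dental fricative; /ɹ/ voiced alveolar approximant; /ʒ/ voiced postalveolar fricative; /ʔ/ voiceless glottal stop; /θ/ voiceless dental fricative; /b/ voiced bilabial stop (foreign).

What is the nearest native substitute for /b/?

p

/p/ is closest: same manner (stop), place distance 0 (bilabial→bilabial), voicing differs (+1); total 1. Next closest is /d/ at distance 3.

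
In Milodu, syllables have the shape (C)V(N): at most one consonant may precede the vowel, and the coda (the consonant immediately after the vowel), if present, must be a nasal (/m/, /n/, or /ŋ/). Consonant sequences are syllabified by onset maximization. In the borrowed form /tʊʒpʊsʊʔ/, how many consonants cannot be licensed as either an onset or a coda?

The consonants /ʒ/, /ʔ/ cannot be parsed into a legal (C)V(N) syllable (only a nasal (/m/, /n/, or /ŋ/) is licensed in coda position; onsets are limited to one consonant).

2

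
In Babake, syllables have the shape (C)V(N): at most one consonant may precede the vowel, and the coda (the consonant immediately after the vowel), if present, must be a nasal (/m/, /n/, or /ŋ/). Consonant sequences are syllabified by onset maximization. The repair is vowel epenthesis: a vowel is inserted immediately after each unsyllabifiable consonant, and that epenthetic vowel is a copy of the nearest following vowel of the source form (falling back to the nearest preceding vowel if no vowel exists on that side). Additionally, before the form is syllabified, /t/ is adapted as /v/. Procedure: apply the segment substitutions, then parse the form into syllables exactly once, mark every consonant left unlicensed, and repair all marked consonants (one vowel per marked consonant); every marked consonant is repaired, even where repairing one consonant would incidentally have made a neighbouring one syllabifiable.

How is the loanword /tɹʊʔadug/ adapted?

vʊɹʊʔadugu

Substitution: /t/ → /v/, giving /vɹʊʔadug/.
The consonants /v/, /g/ cannot be parsed into a legal (C)V(N) syllable (only a nasal (/m/, /n/, or /ŋ/) is licensed in coda position; onsets are limited to one consonant).
Inserting the epenthetic vowel yields /v/ → /vʊ/, /g/ → /gu/.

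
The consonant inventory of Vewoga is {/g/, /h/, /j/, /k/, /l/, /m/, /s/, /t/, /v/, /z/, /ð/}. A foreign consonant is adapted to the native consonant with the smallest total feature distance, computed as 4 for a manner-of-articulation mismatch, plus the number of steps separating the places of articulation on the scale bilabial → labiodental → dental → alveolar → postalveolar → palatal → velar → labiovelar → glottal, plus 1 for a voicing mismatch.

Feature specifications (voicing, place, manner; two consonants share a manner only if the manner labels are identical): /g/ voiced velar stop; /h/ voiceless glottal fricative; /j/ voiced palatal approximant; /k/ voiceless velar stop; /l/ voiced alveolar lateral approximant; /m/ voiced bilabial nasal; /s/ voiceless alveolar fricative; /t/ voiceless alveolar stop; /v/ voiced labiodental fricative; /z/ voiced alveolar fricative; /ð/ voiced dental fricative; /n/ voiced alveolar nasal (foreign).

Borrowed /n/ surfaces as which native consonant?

m

/m/ is closest: same manner (nasal), place distance 3 (alveolar→bilabial), same voicing; total 3. Next closest is /l/ at distance 4.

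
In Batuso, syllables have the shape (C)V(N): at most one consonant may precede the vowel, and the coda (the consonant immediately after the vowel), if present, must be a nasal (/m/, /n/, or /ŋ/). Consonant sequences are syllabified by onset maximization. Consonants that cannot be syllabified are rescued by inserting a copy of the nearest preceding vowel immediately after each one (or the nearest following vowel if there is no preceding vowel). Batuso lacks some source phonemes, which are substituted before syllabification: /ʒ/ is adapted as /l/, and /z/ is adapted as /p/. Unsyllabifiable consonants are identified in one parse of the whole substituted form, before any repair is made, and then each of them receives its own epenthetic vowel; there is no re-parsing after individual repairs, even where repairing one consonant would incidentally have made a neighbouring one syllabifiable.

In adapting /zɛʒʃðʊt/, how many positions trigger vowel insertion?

After substitution the input is /pɛlʃðʊt/.
The unsyllabifiable consonants are /l/, /ʃ/, /t/; each receives one epenthetic vowel.

3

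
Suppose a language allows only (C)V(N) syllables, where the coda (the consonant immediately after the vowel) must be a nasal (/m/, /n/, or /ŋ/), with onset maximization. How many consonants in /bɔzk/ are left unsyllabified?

Syllabifying with onset maximization leaves /z/, /k/ stranded (only a nasal (/m/, /n/, or /ŋ/) is licensed in coda position; onsets are limited to one consonant).

2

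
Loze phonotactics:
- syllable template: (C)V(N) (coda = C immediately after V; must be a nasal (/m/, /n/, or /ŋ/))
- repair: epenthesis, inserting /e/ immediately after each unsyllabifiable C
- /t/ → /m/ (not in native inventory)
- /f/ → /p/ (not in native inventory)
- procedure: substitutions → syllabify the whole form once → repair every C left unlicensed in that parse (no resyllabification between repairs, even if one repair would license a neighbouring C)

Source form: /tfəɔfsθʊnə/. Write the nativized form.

Substitution: /t/ → /m/, /f/ → /p/, giving /mpəɔpsθʊnə/.
Under (C)V(N), the unsyllabifiable consonants are /m/, /p/, /s/ (only a nasal (/m/, /n/, or /ŋ/) is licensed in coda position; onsets are limited to one consonant).
Inserting the epenthetic vowel yields /m/ → /me/, /p/ → /pe/, /s/ → /se/.

mepəɔpeseθʊnə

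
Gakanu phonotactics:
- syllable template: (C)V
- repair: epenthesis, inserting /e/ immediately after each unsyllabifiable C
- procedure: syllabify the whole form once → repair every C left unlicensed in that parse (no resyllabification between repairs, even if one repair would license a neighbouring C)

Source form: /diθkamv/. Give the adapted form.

diθekameve

The consonants /θ/, /m/, /v/ cannot be parsed into a legal (C)V syllable (no codas are permitted; onsets are limited to one consonant).
Each unlicensed consonant becomes the onset of a new syllable: /θ/ → /θe/, /m/ → /me/, /v/ → /ve/.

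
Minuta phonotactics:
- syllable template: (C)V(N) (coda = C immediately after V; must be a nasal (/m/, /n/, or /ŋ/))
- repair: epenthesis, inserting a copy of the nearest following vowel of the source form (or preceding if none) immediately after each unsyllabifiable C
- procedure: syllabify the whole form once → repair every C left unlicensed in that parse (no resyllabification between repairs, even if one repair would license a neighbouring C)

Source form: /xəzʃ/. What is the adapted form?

xəzəʃə

Syllabifying with onset maximization leaves /z/, /ʃ/ stranded (only a nasal (/m/, /n/, or /ŋ/) is licensed in coda position; onsets are limited to one consonant).
Each unlicensed consonant becomes the onset of a new syllable: /z/ → /zə/, /ʃ/ → /ʃə/.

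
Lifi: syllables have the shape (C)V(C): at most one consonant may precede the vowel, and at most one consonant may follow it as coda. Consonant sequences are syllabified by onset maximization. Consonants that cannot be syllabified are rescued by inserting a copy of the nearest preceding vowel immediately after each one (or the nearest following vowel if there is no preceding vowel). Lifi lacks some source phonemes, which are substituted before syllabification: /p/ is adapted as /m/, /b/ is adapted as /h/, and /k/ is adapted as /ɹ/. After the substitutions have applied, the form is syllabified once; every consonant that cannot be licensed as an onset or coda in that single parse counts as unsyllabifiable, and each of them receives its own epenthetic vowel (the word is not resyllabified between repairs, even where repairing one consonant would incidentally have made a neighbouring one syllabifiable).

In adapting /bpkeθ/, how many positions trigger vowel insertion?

After substitution the input is /hmɹeθ/.
The unsyllabifiable consonants are /h/, /m/; each receives one epenthetic vowel.

2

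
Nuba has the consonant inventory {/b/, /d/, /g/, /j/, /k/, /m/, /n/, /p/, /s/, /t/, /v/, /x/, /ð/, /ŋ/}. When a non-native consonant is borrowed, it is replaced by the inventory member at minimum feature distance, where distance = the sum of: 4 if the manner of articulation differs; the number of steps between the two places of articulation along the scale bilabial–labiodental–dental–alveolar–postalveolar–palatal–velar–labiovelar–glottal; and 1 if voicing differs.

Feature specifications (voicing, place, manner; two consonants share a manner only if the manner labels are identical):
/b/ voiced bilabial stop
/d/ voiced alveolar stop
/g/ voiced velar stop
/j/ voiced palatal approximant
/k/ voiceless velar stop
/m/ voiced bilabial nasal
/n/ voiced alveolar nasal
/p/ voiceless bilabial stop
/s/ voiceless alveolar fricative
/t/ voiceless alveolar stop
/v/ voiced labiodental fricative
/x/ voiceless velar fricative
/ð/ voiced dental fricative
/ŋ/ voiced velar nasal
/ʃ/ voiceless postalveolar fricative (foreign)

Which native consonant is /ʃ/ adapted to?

/s/ is closest: same manner (fricative), place distance 1 (postalveolar→alveolar), same voicing; total 1. Next closest is /x/ at distance 2.

s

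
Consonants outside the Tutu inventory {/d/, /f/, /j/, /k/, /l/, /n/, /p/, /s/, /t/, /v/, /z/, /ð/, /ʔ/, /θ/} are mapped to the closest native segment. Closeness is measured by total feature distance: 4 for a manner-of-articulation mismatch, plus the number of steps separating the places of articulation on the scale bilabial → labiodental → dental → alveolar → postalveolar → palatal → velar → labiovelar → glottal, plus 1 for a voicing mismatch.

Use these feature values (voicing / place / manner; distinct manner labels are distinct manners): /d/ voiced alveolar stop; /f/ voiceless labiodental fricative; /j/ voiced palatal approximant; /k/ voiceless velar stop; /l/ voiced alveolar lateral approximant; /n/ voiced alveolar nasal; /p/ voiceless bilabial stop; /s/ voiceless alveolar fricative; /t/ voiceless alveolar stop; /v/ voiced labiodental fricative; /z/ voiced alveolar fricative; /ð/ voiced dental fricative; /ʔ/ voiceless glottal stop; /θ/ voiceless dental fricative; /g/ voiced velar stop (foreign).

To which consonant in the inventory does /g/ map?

/k/ is closest: same manner (stop), place distance 0 (velar→velar), voicing differs (+1); total 1. Next closest is /d/ at distance 3.

k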